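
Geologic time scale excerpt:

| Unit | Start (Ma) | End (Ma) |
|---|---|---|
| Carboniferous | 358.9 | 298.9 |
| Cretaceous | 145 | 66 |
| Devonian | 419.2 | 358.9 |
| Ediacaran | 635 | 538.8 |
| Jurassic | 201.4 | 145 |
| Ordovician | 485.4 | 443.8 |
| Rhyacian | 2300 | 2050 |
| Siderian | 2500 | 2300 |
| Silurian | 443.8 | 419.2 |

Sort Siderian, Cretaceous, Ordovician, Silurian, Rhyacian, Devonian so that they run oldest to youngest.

Siderian, Rhyacian, Ordovician, Silurian, Devonian, Cretaceous

Read off each span (Ma): Siderian 2500–2300; Cretaceous 145–66; Ordovician 485.4–443.8; Silurian 443.8–419.2; Rhyacian 2300–2050; Devonian 419.2–358.9.
Larger Ma is older, so oldest→youngest is Siderian, Rhyacian, Ordovician, Silurian, Devonian, Cretaceous.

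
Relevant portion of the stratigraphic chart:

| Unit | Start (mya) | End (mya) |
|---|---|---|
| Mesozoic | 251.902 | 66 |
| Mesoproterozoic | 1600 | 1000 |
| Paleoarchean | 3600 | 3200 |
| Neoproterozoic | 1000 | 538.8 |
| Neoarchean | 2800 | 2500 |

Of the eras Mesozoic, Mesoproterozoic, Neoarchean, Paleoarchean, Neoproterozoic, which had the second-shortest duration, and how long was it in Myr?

Durations: Mesozoic 185.902; Mesoproterozoic 600; Neoarchean 300; Paleoarchean 400; Neoproterozoic 461.2 Myr.
Sorted shortest-first: Mesozoic (185.902), Neoarchean (300), Paleoarchean (400), Neoproterozoic (461.2), Mesoproterozoic (600).
The second shortest is Neoarchean at 300 Myr.

Neoarchean, 300 million years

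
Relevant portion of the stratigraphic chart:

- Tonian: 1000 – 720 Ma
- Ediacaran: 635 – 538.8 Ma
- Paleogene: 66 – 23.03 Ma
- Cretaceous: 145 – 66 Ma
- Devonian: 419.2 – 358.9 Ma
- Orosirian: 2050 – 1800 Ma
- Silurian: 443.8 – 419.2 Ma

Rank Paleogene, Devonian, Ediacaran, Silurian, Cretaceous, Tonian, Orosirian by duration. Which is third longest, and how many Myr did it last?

Start − end for each: Paleogene 66 − 23.03 = 42.97; Devonian 419.2 − 358.9 = 60.3; Ediacaran 635 − 538.8 = 96.2; Silurian 443.8 − 419.2 = 24.6; Cretaceous 145 − 66 = 79; Tonian 1000 − 720 = 280; Orosirian 2050 − 1800 = 250.
Ranking these from longest: Tonian > Orosirian > Ediacaran > Cretaceous > Devonian > Paleogene > Silurian.
Position 3 in that ranking is Ediacaran, which lasted 96.2 Myr.

Ediacaran, 96.2 million years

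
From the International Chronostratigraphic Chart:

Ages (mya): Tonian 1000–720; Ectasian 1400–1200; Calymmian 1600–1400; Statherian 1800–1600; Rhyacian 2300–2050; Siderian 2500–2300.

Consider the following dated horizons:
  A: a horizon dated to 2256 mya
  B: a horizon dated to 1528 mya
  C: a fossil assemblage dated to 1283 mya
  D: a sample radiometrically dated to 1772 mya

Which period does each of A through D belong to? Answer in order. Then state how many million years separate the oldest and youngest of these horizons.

Match each age against the start–end ranges in the excerpt: A = 2256 Ma → Rhyacian (2300–2050); B = 1528 Ma → Calymmian (1600–1400); C = 1283 Ma → Ectasian (1400–1200); D = 1772 Ma → Statherian (1800–1600).
The largest age is 2256 Ma and the smallest is 1283 Ma; their difference is 973 Myr.

A — Rhyacian; B — Calymmian; C — Ectasian; D — Statherian; span 973 million years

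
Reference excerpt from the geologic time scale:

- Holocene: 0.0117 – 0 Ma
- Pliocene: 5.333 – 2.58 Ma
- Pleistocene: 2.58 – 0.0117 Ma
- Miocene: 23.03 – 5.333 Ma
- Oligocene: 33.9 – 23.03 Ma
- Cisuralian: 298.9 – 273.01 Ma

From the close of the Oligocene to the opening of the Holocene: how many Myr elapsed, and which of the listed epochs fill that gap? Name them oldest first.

The Oligocene closes at 23.03 Ma and the Holocene opens at 0.0117 Ma, so the interval is 23.03 − 0.0117 = 23.0183 Myr.
An epoch fits inside if it starts at or after 23.03 Ma and ends at or before 0.0117 Ma; oldest first that gives Miocene, Pliocene, Pleistocene.

23.0183 million years; Miocene, Pliocene, Pleistocene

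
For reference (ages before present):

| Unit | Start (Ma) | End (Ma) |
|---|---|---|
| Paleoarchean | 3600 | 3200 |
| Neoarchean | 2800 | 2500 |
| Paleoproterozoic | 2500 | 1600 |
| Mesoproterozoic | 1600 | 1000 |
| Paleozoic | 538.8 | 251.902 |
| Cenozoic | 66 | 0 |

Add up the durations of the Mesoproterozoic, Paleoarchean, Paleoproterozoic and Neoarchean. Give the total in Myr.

Each duration: Mesoproterozoic = 600; Paleoarchean = 400; Paleoproterozoic = 900; Neoarchean = 300.
Sum: 600 + 400 + 900 + 300 = 2200 Myr.

2200 million years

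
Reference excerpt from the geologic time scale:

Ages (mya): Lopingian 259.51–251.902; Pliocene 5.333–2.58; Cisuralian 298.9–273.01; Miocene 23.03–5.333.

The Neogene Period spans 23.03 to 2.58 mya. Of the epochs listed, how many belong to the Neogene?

Epochs inside 23.03–2.58 Ma: Miocene, Pliocene — 2 in total.

2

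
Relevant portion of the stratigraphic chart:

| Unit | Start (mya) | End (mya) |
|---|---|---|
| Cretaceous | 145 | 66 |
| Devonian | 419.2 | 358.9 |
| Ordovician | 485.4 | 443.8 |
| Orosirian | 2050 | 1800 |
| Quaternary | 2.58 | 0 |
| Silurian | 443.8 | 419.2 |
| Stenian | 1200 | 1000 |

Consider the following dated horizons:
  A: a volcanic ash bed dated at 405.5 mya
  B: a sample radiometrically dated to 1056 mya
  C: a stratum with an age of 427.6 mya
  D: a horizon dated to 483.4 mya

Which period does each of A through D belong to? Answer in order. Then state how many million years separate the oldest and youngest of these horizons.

Match each age against the start–end ranges in the excerpt: A = 405.5 Ma → Devonian (419.2–358.9); B = 1056 Ma → Stenian (1200–1000); C = 427.6 Ma → Silurian (443.8–419.2); D = 483.4 Ma → Ordovician (485.4–443.8).
The largest age is 1056 Ma and the smallest is 405.5 Ma; their difference is 650.5 Myr.

A — Devonian; B — Stenian; C — Silurian; D — Ordovician; span 650.5 million years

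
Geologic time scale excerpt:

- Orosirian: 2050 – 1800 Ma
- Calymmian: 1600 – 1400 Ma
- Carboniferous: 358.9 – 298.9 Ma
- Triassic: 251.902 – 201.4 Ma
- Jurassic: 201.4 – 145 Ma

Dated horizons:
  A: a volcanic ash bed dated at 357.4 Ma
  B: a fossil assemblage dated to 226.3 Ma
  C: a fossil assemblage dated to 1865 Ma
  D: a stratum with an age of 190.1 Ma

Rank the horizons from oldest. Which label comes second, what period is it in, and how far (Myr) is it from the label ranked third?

A, in the Carboniferous; 131.1 million years to B

Sorted oldest-first by Ma: C (1865), A (357.4), B (226.3), D (190.1).
The second oldest is A at 357.4 Ma, which lies in 358.9–298.9 Ma: the Carboniferous.
The third oldest is B at 226.3 Ma; separation = |357.4 − 226.3| = 131.1 Myr.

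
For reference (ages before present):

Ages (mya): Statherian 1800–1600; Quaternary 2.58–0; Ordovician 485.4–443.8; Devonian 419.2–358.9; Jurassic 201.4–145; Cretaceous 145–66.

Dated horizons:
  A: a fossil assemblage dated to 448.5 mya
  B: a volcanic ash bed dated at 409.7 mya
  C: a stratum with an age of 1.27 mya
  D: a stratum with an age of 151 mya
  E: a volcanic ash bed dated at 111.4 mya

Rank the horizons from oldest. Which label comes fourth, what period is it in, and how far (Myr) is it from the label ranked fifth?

Sorted oldest-first by Ma: A (448.5), B (409.7), D (151), E (111.4), C (1.27).
The fourth oldest is E at 111.4 Ma, which lies in 145–66 Ma: the Cretaceous.
The fifth oldest is C at 1.27 Ma; separation = |111.4 − 1.27| = 110.13 Myr.

E, in the Cretaceous; 110.13 million years to C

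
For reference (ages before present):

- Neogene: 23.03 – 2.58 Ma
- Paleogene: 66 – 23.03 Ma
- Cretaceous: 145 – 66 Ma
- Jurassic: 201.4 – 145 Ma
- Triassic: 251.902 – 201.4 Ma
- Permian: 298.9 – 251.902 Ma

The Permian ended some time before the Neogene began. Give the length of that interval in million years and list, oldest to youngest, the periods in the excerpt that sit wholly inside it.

End of Permian = 251.902 Ma; start of Neogene = 23.03 Ma.
Gap = 251.902 − 23.03 = 228.872 Myr.
Periods wholly inside 251.902–23.03 Ma: Triassic (251.902–201.4), Jurassic (201.4–145), Cretaceous (145–66), Paleogene (66–23.03).

228.872 million years; Triassic, Jurassic, Cretaceous, Paleogene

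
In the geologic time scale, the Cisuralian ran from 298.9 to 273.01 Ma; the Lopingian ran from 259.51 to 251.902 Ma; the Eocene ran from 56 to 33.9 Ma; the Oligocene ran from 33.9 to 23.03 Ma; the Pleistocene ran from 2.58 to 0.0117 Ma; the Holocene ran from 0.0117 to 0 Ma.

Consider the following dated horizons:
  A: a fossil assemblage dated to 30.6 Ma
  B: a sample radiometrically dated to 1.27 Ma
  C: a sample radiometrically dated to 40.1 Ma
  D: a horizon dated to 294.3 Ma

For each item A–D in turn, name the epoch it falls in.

A — Oligocene; B — Pleistocene; C — Eocene; D — Cisuralian

Match each age against the start–end ranges in the excerpt: A = 30.6 Ma → Oligocene (33.9–23.03); B = 1.27 Ma → Pleistocene (2.58–0.0117); C = 40.1 Ma → Eocene (56–33.9); D = 294.3 Ma → Cisuralian (298.9–273.01).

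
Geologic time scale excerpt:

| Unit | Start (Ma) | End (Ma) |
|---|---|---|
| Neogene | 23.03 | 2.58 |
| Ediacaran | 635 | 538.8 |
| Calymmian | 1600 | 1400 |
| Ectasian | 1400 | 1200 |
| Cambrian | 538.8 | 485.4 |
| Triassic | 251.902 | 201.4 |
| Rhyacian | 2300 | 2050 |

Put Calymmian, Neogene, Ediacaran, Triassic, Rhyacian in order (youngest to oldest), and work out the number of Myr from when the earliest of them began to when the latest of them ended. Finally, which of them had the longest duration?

Neogene → Triassic → Ediacaran → Calymmian → Rhyacian; total span 2297.42 Myr; longest is Rhyacian

Start ages (Ma): Rhyacian 2300, Calymmian 1600, Ediacaran 635, Triassic 251.902, Neogene 23.03.
Ordered youngest to oldest: Neogene, Triassic, Ediacaran, Calymmian, Rhyacian.
Span = 2300 − 2.58 = 2297.42 Myr.
Durations: Neogene 20.45, Ediacaran 96.2, Triassic 50.502, Rhyacian 250, Calymmian 200 → longest is Rhyacian (250 Myr).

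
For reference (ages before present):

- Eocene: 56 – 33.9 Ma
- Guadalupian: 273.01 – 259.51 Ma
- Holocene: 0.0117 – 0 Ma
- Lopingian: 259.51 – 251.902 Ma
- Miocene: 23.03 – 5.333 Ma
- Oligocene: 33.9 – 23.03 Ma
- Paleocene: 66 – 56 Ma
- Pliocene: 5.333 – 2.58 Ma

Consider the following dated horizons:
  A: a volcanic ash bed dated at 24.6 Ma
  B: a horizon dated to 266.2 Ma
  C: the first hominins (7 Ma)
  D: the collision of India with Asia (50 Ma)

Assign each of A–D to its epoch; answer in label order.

A — Oligocene; B — Guadalupian; C — Miocene; D — Eocene

A: 24.6 Ma lies in 33.9–23.03 Ma, so Oligocene.
B: 266.2 Ma lies in 273.01–259.51 Ma, so Guadalupian.
C: 7 Ma lies in 23.03–5.333 Ma, so Miocene.
D: 50 Ma lies in 56–33.9 Ma, so Eocene.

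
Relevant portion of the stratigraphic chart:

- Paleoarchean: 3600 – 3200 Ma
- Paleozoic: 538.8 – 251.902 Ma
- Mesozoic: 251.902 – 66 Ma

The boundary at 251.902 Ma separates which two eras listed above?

The Paleozoic ends at 251.902 Ma and the Mesozoic begins at 251.902 Ma, so they share that boundary.

Paleozoic and Mesozoic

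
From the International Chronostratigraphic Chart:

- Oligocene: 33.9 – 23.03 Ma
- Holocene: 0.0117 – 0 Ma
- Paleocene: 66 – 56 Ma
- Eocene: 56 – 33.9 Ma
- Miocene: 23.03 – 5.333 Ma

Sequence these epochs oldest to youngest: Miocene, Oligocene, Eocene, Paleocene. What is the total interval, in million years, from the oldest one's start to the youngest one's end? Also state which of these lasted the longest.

Paleocene → Eocene → Oligocene → Miocene; total span 60.667 Myr; longest is Eocene

Start ages (Ma): Paleocene 66, Eocene 56, Oligocene 33.9, Miocene 23.03.
Ordered oldest to youngest: Paleocene, Eocene, Oligocene, Miocene.
Span = 66 − 5.333 = 60.667 Myr.
Durations: Paleocene 10, Oligocene 10.87, Miocene 17.697, Eocene 22.1 → longest is Eocene (22.1 Myr).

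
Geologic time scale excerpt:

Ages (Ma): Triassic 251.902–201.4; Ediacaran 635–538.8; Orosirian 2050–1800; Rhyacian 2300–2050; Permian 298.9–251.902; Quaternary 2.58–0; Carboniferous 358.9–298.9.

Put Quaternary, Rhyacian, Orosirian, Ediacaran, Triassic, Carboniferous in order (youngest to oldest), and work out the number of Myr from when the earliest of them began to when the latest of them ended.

Quaternary → Triassic → Carboniferous → Ediacaran → Orosirian → Rhyacian; total span 2300 Myr

Start ages (Ma): Rhyacian 2300, Orosirian 2050, Ediacaran 635, Carboniferous 358.9, Triassic 251.902, Quaternary 2.58.
Ordered youngest to oldest: Quaternary, Triassic, Carboniferous, Ediacaran, Orosirian, Rhyacian.
Span = 2300 − 0 = 2300 Myr.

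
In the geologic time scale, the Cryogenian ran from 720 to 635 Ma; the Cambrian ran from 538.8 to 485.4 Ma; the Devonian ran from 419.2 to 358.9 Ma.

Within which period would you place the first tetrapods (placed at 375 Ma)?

Devonian

375 Ma lies between 419.2 and 358.9 Ma, so it falls in the Devonian.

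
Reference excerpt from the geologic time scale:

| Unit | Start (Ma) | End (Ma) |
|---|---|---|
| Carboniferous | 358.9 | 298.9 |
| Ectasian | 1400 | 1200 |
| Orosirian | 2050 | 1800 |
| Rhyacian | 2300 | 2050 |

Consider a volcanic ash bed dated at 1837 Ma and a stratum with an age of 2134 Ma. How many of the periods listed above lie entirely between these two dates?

The older date is 2134 Ma and the younger is 1837 Ma.
No period both begins after 2134 Ma and ends before 1837 Ma, so the count is 0.

0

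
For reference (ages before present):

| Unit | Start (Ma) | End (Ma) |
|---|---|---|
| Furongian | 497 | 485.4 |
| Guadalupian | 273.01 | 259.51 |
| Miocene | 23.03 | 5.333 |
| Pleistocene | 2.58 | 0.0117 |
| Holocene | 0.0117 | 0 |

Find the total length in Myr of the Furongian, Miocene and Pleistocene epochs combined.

Duration is start − end for each: (497 − 485.4) + (23.03 − 5.333) + (2.58 − 0.0117).
That is 11.6 + 17.697 + 2.5683, which totals 31.8653 million years.

31.8653 million years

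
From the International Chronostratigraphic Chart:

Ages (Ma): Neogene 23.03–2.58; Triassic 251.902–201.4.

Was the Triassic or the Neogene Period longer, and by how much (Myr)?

Triassic: 251.902 − 201.4 = 50.502 Myr.
Neogene: 23.03 − 2.58 = 20.45 Myr.
Difference: 50.502 − 20.45 = 30.052 Myr, so the Triassic was longer.

Triassic, by 30.052 million years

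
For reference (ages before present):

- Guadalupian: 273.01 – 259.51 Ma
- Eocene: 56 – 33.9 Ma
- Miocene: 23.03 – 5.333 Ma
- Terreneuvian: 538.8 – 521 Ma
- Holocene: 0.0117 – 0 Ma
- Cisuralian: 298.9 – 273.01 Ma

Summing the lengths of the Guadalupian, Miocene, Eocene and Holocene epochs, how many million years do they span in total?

Duration is start − end for each: (273.01 − 259.51) + (23.03 − 5.333) + (56 − 33.9) + (0.0117 − 0).
That is 13.5 + 17.697 + 22.1 + 0.0117, which totals 53.3087 million years.

53.3087 million years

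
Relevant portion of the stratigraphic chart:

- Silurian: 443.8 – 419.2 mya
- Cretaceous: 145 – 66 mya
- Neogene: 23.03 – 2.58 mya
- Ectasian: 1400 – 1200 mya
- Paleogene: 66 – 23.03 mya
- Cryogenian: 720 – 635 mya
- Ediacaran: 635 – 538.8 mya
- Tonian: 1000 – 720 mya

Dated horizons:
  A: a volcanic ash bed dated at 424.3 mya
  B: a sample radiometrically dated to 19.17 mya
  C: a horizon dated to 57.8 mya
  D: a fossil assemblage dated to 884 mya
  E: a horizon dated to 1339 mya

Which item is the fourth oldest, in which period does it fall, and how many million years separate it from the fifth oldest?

C, in the Paleogene; 38.63 million years to B

Sorted oldest-first by Ma: E (1339), D (884), A (424.3), C (57.8), B (19.17).
The fourth oldest is C at 57.8 Ma, which lies in 66–23.03 Ma: the Paleogene.
The fifth oldest is B at 19.17 Ma; separation = |57.8 − 19.17| = 38.63 Myr.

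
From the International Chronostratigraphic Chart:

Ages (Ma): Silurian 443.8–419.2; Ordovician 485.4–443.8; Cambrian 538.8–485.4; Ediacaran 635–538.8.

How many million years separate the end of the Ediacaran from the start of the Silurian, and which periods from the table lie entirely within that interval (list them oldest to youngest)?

95 million years; Cambrian, Ordovician

The Ediacaran closes at 538.8 Ma and the Silurian opens at 443.8 Ma, so the interval is 538.8 − 443.8 = 95 Myr.
A period fits inside if it starts at or after 538.8 Ma and ends at or before 443.8 Ma; oldest first that gives Cambrian, Ordovician.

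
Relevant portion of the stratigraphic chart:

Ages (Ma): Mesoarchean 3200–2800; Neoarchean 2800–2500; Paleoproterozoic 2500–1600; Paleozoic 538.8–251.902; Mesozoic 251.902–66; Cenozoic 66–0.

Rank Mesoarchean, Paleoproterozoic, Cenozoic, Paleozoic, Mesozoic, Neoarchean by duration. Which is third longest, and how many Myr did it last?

Start − end for each: Mesoarchean 3200 − 2800 = 400; Paleoproterozoic 2500 − 1600 = 900; Cenozoic 66 − 0 = 66; Paleozoic 538.8 − 251.902 = 286.898; Mesozoic 251.902 − 66 = 185.902; Neoarchean 2800 − 2500 = 300.
Ranking these from longest: Paleoproterozoic > Mesoarchean > Neoarchean > Paleozoic > Mesozoic > Cenozoic.
Position 3 in that ranking is Neoarchean, which lasted 300 Myr.

Neoarchean, 300 million years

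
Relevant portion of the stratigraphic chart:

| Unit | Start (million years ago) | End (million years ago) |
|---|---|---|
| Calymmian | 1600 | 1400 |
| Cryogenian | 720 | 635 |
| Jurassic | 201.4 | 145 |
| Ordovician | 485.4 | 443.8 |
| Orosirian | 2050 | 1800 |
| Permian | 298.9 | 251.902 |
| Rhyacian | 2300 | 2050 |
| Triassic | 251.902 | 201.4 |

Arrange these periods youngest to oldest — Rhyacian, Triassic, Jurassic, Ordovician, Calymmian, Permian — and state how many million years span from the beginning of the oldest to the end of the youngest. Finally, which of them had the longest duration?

Start ages (Ma): Rhyacian 2300, Calymmian 1600, Ordovician 485.4, Permian 298.9, Triassic 251.902, Jurassic 201.4.
Ordered youngest to oldest: Jurassic, Triassic, Permian, Ordovician, Calymmian, Rhyacian.
Span = 2300 − 145 = 2155 Myr.
Durations: Rhyacian 250, Calymmian 200, Triassic 50.502, Ordovician 41.6, Permian 46.998, Jurassic 56.4 → longest is Rhyacian (250 Myr).

Jurassic, Triassic, Permian, Ordovician, Calymmian, Rhyacian; total span 2155 Myr; longest is Rhyacian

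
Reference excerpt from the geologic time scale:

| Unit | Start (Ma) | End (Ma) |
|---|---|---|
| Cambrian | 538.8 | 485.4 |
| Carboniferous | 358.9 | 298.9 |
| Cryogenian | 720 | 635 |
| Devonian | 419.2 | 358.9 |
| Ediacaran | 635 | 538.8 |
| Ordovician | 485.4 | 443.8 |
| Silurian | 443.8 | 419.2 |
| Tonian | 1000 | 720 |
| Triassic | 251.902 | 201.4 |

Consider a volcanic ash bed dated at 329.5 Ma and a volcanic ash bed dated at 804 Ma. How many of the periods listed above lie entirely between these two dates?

804 Ma sits inside the Tonian (1000–720) and 329.5 Ma inside the Carboniferous (358.9–298.9); neither of those is wholly between the two dates.
The listed periods lying completely between them are Cryogenian, Ediacaran, Cambrian, Ordovician, Silurian, Devonian — 6 in all.

6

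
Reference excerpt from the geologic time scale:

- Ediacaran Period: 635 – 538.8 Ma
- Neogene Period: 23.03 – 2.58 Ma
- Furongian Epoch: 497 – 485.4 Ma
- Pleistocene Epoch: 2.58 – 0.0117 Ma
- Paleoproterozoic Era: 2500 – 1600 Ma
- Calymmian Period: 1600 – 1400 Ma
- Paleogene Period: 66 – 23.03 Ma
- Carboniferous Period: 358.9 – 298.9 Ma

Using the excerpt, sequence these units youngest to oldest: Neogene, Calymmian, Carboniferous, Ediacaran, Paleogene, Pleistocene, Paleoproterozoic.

Sorting by start age (ascending Ma, since larger Ma = older): Pleistocene began 2.58, Neogene began 23.03, Paleogene began 66, Carboniferous began 358.9, Ediacaran began 635, Calymmian began 1600, Paleoproterozoic began 2500.

Pleistocene, then Neogene, then Paleogene, then Carboniferous, then Ediacaran, then Calymmian, then Paleoproterozoic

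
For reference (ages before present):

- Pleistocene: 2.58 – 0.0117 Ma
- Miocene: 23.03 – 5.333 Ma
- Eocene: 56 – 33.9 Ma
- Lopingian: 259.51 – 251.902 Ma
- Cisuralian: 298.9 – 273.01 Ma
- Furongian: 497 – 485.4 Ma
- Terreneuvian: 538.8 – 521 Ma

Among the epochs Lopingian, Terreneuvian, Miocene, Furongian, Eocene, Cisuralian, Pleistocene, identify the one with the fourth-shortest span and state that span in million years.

Durations: Lopingian 7.608; Terreneuvian 17.8; Miocene 17.697; Furongian 11.6; Eocene 22.1; Cisuralian 25.89; Pleistocene 2.5683 Myr.
Sorted shortest-first: Pleistocene (2.5683), Lopingian (7.608), Furongian (11.6), Miocene (17.697), Terreneuvian (17.8), Eocene (22.1), Cisuralian (25.89).
The fourth shortest is Miocene at 17.697 Myr.

Miocene, 17.697 million years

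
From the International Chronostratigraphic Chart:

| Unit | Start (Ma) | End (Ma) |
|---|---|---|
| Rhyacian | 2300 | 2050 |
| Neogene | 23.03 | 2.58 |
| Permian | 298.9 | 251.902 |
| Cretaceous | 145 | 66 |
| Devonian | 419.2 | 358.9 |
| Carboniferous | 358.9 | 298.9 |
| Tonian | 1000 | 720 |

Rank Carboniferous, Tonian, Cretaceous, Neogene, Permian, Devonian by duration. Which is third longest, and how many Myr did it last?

Start − end for each: Carboniferous 358.9 − 298.9 = 60; Tonian 1000 − 720 = 280; Cretaceous 145 − 66 = 79; Neogene 23.03 − 2.58 = 20.45; Permian 298.9 − 251.902 = 46.998; Devonian 419.2 − 358.9 = 60.3.
Ranking these from longest: Tonian > Cretaceous > Devonian > Carboniferous > Permian > Neogene.
Position 3 in that ranking is Devonian, which lasted 60.3 Myr.

Devonian, 60.3 million years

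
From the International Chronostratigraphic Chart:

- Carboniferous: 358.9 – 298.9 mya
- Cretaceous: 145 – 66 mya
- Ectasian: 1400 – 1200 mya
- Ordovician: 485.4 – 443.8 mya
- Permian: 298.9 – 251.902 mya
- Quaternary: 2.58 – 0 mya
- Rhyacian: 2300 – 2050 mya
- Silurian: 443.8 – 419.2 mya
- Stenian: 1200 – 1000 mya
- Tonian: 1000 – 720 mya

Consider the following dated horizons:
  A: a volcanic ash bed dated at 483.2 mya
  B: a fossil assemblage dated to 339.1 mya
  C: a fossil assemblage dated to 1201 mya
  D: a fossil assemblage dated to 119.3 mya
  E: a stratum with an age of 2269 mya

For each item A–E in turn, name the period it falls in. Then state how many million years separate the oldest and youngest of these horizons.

A — Ordovician; B — Carboniferous; C — Ectasian; D — Cretaceous; E — Rhyacian; span 2149.7 million years

A: 483.2 Ma lies in 485.4–443.8 Ma, so Ordovician.
B: 339.1 Ma lies in 358.9–298.9 Ma, so Carboniferous.
C: 1201 Ma lies in 1400–1200 Ma, so Ectasian.
D: 119.3 Ma lies in 145–66 Ma, so Cretaceous.
E: 2269 Ma lies in 2300–2050 Ma, so Rhyacian.
Oldest = 2269 Ma, youngest = 119.3 Ma → span 2149.7 Myr.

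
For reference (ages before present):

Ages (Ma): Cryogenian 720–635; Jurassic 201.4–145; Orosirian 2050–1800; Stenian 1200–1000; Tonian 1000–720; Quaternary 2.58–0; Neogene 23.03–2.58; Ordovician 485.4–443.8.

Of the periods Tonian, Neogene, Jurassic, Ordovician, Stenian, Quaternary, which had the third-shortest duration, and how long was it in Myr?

Start − end for each: Tonian 1000 − 720 = 280; Neogene 23.03 − 2.58 = 20.45; Jurassic 201.4 − 145 = 56.4; Ordovician 485.4 − 443.8 = 41.6; Stenian 1200 − 1000 = 200; Quaternary 2.58 − 0 = 2.58.
Ranking these from shortest: Quaternary < Neogene < Ordovician < Jurassic < Stenian < Tonian.
Position 3 in that ranking is Ordovician, which lasted 41.6 Myr.

Ordovician, 41.6 million years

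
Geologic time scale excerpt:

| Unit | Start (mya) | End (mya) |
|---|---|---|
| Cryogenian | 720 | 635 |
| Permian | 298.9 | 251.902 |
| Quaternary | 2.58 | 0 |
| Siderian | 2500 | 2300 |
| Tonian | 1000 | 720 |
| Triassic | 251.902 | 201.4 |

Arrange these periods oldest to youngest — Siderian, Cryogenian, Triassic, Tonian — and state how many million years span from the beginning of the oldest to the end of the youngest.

From the excerpt: Siderian 2500–2300; Cryogenian 720–635; Triassic 251.902–201.4; Tonian 1000–720 (Ma).
Larger Ma is earlier, so the oldest is Siderian and the youngest is Triassic; oldest to youngest: Siderian, Tonian, Cryogenian, Triassic.
Oldest start 2500 minus youngest end 201.4 gives 2298.6 Myr overall.

Siderian, Tonian, Cryogenian, Triassic; total span 2298.6 Myr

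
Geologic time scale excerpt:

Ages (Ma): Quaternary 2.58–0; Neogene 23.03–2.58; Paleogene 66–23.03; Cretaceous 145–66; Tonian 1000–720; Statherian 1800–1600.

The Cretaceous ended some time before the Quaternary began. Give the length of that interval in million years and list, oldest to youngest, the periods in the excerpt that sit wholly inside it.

63.42 million years; Paleogene, Neogene

End of Cretaceous = 66 Ma; start of Quaternary = 2.58 Ma.
Gap = 66 − 2.58 = 63.42 Myr.
Periods wholly inside 66–2.58 Ma: Paleogene (66–23.03), Neogene (23.03–2.58).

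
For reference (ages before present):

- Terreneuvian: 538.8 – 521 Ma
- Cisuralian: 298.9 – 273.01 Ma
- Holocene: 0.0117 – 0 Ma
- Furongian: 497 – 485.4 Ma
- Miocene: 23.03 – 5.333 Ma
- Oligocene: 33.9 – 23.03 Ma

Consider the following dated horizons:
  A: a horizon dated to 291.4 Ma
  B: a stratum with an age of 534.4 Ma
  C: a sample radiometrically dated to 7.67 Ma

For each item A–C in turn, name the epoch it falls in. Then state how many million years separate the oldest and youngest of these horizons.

Match each age against the start–end ranges in the excerpt: A = 291.4 Ma → Cisuralian (298.9–273.01); B = 534.4 Ma → Terreneuvian (538.8–521); C = 7.67 Ma → Miocene (23.03–5.333).
The largest age is 534.4 Ma and the smallest is 7.67 Ma; their difference is 526.73 Myr.

A — Cisuralian; B — Terreneuvian; C — Miocene; span 526.73 million years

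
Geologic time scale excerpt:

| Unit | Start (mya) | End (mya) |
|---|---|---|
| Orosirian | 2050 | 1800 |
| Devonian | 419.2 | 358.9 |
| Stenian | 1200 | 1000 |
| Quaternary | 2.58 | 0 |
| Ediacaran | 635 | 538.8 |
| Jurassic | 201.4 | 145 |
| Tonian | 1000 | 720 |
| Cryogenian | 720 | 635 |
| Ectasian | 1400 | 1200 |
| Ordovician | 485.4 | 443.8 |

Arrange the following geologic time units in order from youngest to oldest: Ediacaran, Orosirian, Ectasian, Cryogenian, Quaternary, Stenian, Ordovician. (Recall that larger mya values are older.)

Quaternary → Ordovician → Ediacaran → Cryogenian → Stenian → Ectasian → Orosirian

The oldest of these is Orosirian (starts 2050 Ma) and the youngest is Quaternary (ends 0 Ma).
In between, by decreasing start age: Ectasian (1400), Stenian (1200), Cryogenian (720), Ediacaran (635), Ordovician (485.4).
Listing youngest first means reversing that sequence.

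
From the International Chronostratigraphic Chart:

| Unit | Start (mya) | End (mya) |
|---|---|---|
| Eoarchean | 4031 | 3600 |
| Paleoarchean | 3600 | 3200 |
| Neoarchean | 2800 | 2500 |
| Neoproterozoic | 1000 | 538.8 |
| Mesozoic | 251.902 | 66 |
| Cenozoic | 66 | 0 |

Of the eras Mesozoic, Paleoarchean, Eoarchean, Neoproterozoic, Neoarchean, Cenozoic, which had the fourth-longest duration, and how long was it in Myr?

Durations: Mesozoic 185.902; Paleoarchean 400; Eoarchean 431; Neoproterozoic 461.2; Neoarchean 300; Cenozoic 66 Myr.
Sorted longest-first: Neoproterozoic (461.2), Eoarchean (431), Paleoarchean (400), Neoarchean (300), Mesozoic (185.902), Cenozoic (66).
The fourth longest is Neoarchean at 300 Myr.

Neoarchean, 300 million years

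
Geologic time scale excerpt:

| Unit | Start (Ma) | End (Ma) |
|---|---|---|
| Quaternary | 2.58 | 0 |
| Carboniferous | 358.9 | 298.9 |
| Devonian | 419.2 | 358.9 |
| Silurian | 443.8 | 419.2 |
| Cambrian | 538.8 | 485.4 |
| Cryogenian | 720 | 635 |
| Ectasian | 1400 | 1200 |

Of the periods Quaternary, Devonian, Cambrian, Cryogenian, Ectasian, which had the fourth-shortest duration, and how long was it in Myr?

Cryogenian, 85 million years

Start − end for each: Quaternary 2.58 − 0 = 2.58; Devonian 419.2 − 358.9 = 60.3; Cambrian 538.8 − 485.4 = 53.4; Cryogenian 720 − 635 = 85; Ectasian 1400 − 1200 = 200.
Ranking these from shortest: Quaternary < Cambrian < Devonian < Cryogenian < Ectasian.
Position 4 in that ranking is Cryogenian, which lasted 85 Myr.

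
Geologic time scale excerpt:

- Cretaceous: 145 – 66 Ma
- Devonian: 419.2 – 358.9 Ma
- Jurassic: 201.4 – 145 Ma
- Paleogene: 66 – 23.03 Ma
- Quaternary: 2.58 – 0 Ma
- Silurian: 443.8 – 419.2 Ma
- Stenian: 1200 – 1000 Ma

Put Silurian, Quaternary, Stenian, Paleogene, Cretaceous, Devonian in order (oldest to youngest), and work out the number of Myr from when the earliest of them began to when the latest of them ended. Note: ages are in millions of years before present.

Stenian → Silurian → Devonian → Cretaceous → Paleogene → Quaternary; total span 1200 Myr

Start ages (Ma): Stenian 1200, Silurian 443.8, Devonian 419.2, Cretaceous 145, Paleogene 66, Quaternary 2.58.
Ordered oldest to youngest: Stenian, Silurian, Devonian, Cretaceous, Paleogene, Quaternary.
Span = 1200 − 0 = 1200 Myr.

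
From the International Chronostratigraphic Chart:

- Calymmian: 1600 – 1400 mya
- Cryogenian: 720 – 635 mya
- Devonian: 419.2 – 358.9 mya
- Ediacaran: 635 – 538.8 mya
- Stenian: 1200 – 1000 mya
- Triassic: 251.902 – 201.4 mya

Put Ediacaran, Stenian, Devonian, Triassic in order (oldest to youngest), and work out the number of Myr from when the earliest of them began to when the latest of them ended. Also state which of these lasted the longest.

From the excerpt: Ediacaran 635–538.8; Stenian 1200–1000; Devonian 419.2–358.9; Triassic 251.902–201.4 (Ma).
Larger Ma is earlier, so the oldest is Stenian and the youngest is Triassic; oldest to youngest: Stenian, Ediacaran, Devonian, Triassic.
Oldest start 1200 minus youngest end 201.4 gives 998.6 Myr overall.
Individual lengths (start − end): Ediacaran 96.2; Stenian 200; Devonian 60.3; Triassic 50.502. The largest is Stenian at 200 Myr.

Stenian, Ediacaran, Devonian, Triassic; total span 998.6 Myr; longest is Stenian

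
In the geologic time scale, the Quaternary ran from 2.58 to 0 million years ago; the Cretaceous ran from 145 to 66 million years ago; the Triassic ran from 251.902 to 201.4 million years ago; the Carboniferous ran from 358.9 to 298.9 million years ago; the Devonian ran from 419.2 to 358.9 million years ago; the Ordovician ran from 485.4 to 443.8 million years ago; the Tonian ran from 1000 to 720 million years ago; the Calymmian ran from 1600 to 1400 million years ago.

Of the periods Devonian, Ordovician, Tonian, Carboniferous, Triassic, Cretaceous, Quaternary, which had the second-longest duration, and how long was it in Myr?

Start − end for each: Devonian 419.2 − 358.9 = 60.3; Ordovician 485.4 − 443.8 = 41.6; Tonian 1000 − 720 = 280; Carboniferous 358.9 − 298.9 = 60; Triassic 251.902 − 201.4 = 50.502; Cretaceous 145 − 66 = 79; Quaternary 2.58 − 0 = 2.58.
Ranking these from longest: Tonian > Cretaceous > Devonian > Carboniferous > Triassic > Ordovician > Quaternary.
Position 2 in that ranking is Cretaceous, which lasted 79 Myr.

Cretaceous, 79 million years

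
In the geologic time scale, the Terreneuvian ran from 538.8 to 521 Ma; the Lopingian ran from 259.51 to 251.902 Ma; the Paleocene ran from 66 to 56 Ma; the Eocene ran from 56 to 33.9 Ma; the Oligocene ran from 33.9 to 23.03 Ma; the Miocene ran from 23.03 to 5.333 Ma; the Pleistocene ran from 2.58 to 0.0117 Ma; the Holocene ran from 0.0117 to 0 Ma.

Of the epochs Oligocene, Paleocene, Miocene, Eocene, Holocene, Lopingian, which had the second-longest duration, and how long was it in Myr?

Miocene, 17.697 million years

Start − end for each: Oligocene 33.9 − 23.03 = 10.87; Paleocene 66 − 56 = 10; Miocene 23.03 − 5.333 = 17.697; Eocene 56 − 33.9 = 22.1; Holocene 0.0117 − 0 = 0.0117; Lopingian 259.51 − 251.902 = 7.608.
Ranking these from longest: Eocene > Miocene > Oligocene > Paleocene > Lopingian > Holocene.
Position 2 in that ranking is Miocene, which lasted 17.697 Myr.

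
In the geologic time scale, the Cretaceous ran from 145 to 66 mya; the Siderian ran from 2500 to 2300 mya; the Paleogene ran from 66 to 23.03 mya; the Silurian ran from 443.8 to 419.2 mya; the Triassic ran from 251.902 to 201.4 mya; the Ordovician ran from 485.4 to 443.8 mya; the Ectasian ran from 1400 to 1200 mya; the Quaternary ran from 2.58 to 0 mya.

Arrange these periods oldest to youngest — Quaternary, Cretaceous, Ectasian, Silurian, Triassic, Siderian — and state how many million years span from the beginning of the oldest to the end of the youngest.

Start ages (Ma): Siderian 2500, Ectasian 1400, Silurian 443.8, Triassic 251.902, Cretaceous 145, Quaternary 2.58.
Ordered oldest to youngest: Siderian, Ectasian, Silurian, Triassic, Cretaceous, Quaternary.
Span = 2500 − 0 = 2500 Myr.

Siderian → Ectasian → Silurian → Triassic → Cretaceous → Quaternary; total span 2500 Myr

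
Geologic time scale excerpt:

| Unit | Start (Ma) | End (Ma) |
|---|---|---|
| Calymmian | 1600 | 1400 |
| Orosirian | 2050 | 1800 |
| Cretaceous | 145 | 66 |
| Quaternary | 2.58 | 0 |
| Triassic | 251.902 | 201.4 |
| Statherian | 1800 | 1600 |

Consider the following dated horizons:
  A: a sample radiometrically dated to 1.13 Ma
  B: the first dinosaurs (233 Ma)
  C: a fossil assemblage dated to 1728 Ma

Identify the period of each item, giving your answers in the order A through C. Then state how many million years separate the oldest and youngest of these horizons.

A — Quaternary; B — Triassic; C — Statherian; span 1726.87 million years

Match each age against the start–end ranges in the excerpt: A = 1.13 Ma → Quaternary (2.58–0); B = 233 Ma → Triassic (251.902–201.4); C = 1728 Ma → Statherian (1800–1600).
The largest age is 1728 Ma and the smallest is 1.13 Ma; their difference is 1726.87 Myr.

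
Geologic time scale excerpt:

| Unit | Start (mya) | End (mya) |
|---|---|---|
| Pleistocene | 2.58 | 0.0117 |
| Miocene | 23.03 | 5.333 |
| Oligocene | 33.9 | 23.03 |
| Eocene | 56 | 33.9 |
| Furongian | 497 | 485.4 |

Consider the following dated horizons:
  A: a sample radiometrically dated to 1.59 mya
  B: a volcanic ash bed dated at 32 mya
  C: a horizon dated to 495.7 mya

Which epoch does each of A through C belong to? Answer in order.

A: 1.59 Ma lies in 2.58–0.0117 Ma, so Pleistocene.
B: 32 Ma lies in 33.9–23.03 Ma, so Oligocene.
C: 495.7 Ma lies in 497–485.4 Ma, so Furongian.

A — Pleistocene; B — Oligocene; C — Furongian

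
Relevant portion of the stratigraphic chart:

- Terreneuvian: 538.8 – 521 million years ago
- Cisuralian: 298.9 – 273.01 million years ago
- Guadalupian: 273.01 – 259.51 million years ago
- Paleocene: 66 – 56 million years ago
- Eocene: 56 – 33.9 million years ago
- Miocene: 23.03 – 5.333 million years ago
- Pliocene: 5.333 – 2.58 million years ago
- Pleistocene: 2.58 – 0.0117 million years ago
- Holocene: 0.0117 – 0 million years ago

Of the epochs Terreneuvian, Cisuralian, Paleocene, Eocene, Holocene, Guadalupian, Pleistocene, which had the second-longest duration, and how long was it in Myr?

Durations: Terreneuvian 17.8; Cisuralian 25.89; Paleocene 10; Eocene 22.1; Holocene 0.0117; Guadalupian 13.5; Pleistocene 2.5683 Myr.
Sorted longest-first: Cisuralian (25.89), Eocene (22.1), Terreneuvian (17.8), Guadalupian (13.5), Paleocene (10), Pleistocene (2.5683), Holocene (0.0117).
The second longest is Eocene at 22.1 Myr.

Eocene, 22.1 million years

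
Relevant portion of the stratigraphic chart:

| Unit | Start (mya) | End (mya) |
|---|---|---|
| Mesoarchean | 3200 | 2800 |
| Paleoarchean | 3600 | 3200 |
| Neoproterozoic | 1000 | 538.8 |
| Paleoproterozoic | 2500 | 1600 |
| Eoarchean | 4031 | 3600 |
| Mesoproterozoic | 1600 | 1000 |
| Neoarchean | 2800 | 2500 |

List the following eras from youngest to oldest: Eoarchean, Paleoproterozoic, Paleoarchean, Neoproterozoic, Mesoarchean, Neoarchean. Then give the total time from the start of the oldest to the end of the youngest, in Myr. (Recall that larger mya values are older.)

Start ages (Ma): Eoarchean 4031, Paleoarchean 3600, Mesoarchean 3200, Neoarchean 2800, Paleoproterozoic 2500, Neoproterozoic 1000.
Ordered youngest to oldest: Neoproterozoic, Paleoproterozoic, Neoarchean, Mesoarchean, Paleoarchean, Eoarchean.
Span = 4031 − 538.8 = 3492.2 Myr.

Neoproterozoic → Paleoproterozoic → Neoarchean → Mesoarchean → Paleoarchean → Eoarchean; total span 3492.2 Myr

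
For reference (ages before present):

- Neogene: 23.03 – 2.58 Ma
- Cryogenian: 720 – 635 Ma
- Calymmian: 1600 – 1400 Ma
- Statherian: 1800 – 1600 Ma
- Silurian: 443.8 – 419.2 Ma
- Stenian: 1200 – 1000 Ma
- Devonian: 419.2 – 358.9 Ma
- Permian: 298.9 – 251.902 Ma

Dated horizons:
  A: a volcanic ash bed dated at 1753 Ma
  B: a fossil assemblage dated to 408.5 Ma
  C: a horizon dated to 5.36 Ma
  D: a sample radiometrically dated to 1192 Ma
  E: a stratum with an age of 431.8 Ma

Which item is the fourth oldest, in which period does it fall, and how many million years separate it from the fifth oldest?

Larger Ma means older, so oldest first: A 1753 > D 1192 > E 431.8 > B 408.5 > C 5.36.
Counting 4 along gives B (408.5 Ma); the excerpt puts that inside the Devonian, 419.2–358.9 Ma.
Next in line is C (5.36 Ma), and 408.5 − 5.36 = 403.14 Myr.

B, in the Devonian; 403.14 million years to C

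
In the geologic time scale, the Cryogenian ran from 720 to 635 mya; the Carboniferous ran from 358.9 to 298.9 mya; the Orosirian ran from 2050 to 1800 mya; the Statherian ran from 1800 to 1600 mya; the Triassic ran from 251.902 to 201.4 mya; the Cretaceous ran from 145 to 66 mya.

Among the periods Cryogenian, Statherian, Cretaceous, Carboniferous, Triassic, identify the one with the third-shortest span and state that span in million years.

Cretaceous, 79 million years

Start − end for each: Cryogenian 720 − 635 = 85; Statherian 1800 − 1600 = 200; Cretaceous 145 − 66 = 79; Carboniferous 358.9 − 298.9 = 60; Triassic 251.902 − 201.4 = 50.502.
Ranking these from shortest: Triassic < Carboniferous < Cretaceous < Cryogenian < Statherian.
Position 3 in that ranking is Cretaceous, which lasted 79 Myr.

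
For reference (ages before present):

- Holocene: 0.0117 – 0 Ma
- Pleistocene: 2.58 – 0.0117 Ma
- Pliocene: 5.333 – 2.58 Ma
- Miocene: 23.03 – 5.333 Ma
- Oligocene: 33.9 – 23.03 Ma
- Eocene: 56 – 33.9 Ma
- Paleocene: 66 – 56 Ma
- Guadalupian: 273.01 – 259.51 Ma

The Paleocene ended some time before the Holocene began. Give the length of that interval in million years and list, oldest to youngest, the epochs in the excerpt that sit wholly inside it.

The Paleocene closes at 56 Ma and the Holocene opens at 0.0117 Ma, so the interval is 56 − 0.0117 = 55.9883 Myr.
An epoch fits inside if it starts at or after 56 Ma and ends at or before 0.0117 Ma; oldest first that gives Eocene, Oligocene, Miocene, Pliocene, Pleistocene.

55.9883 million years; Eocene, Oligocene, Miocene, Pliocene, Pleistocene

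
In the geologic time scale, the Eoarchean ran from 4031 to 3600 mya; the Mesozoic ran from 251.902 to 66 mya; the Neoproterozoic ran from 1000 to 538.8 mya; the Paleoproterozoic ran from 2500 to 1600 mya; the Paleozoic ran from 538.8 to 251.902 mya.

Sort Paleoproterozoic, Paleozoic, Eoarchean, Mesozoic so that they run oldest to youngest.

Eoarchean, Paleoproterozoic, Paleozoic, Mesozoic

Sorting by start age (descending Ma, since larger Ma = older): Eoarchean began 4031, Paleoproterozoic began 2500, Paleozoic began 538.8, Mesozoic began 251.902.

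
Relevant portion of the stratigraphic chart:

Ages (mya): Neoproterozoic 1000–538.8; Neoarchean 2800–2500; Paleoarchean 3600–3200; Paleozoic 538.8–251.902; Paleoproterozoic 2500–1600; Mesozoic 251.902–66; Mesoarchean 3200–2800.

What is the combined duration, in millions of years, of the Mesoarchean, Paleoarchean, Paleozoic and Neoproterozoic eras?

Duration is start − end for each: (3200 − 2800) + (3600 − 3200) + (538.8 − 251.902) + (1000 − 538.8).
That is 400 + 400 + 286.898 + 461.2, which totals 1548.098 million years.

1548.098 million years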